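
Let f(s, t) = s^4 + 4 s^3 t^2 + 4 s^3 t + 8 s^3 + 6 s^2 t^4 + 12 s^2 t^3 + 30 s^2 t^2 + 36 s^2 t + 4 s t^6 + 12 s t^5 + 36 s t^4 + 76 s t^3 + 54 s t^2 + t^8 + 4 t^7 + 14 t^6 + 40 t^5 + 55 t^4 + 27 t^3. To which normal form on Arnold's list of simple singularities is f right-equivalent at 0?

E_{6}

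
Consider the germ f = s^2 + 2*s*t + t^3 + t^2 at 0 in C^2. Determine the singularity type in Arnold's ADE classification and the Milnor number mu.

Type A_{2}, Milnor number mu = 2.

The Hessian of f at 0 has rank 1. Corank 1: A-series; mu = 2 gives A_2.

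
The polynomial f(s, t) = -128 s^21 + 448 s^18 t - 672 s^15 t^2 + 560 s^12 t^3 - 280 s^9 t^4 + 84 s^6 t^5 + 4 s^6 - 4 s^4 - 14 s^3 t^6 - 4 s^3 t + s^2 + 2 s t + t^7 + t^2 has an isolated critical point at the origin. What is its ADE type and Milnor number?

The Hessian of f at 0 is [[2, 2], [2, 2]] with rank 1, so corank 1. A Groebner basis of the Jacobian ideal J(f) in C{s,t} is {s*t/2 + t^4 + t^2/2, s*t^2 - s/6 + 2*t^3/3 - t/6, s^2 + 2*s*t + t^2}; counting standard monomials gives mu = 6. Corank 1: A-series; mu = 6 gives A_6.

Type A6, Milnor number mu = 6.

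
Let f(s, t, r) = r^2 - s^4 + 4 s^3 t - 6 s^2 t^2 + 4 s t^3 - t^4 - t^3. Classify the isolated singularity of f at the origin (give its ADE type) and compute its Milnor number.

The Hessian of f at 0 is [[0, 0, 0], [0, 0, 0], [0, 0, 2]] with rank 1, so corank 2. A Groebner basis of the Jacobian ideal J(f) in C{s,t,r} is {s^3 - 3*s^2*t, t^2, r}; counting standard monomials gives mu = 6. Corank 2; j^3 = -t^3 is a perfect cube, so E-series; the 4-jet and mu = 6 give E_6.

Type E_{6}, Milnor number mu = 6.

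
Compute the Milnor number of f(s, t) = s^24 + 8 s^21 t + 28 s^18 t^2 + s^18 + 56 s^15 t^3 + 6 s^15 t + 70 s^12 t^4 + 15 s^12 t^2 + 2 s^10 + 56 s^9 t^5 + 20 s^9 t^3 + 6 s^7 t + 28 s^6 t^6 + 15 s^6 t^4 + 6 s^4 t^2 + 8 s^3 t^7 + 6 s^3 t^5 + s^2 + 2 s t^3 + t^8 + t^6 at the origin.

7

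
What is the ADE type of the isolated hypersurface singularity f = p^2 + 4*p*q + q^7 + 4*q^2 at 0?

A_6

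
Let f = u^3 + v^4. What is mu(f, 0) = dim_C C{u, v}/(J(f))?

6

The Hessian of f at 0 has rank 0. Corank 2; j^3 = u^3 is a perfect cube, so E-series; the 4-jet and mu = 6 give E_6.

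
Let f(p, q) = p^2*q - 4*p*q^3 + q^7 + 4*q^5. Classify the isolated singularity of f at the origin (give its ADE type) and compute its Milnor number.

The Hessian of f at 0 is [[0, 0], [0, 0]] with rank 0, so corank 2. A Groebner basis of the Jacobian ideal J(f) in C{p,q} is {p^2*q^2 + 4*p^2/7 - 8*p*q^2/7, p^3 + 8*p^2/7 - 16*p*q^2/7, -p*q/2 + q^3}; counting standard monomials gives mu = 8. Corank 2; j^3 = p^2*q has shape L^2 M (L != M), so D-series; mu = 8 gives D_8.

Type D8, Milnor number mu = 8.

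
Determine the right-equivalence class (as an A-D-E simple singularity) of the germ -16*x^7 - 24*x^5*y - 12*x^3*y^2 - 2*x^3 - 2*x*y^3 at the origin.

E_7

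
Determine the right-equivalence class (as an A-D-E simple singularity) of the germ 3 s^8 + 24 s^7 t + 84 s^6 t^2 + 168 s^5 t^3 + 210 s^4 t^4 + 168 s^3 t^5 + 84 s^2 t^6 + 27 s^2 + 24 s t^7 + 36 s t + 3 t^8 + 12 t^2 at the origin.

A7

The Hessian of f at 0 is [[54, 36], [36, 24]] with rank 1, so corank 1. A Groebner basis of the Jacobian ideal J(f) in C{s,t} is {t^7, s + 2*t/3}; counting standard monomials gives mu = 7. Corank 1: A-series; mu = 7 gives A_7.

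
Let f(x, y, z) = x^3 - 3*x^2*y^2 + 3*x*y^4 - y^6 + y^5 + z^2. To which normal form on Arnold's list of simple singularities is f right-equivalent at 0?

The Hessian of f at 0 has rank 1. Corank 2; j^3 = x^3 is a perfect cube, so E-series; the 5-jet and mu = 8 give E_8.

E_8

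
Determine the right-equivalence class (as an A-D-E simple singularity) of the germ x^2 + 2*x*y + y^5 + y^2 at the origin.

The Hessian of f at 0 has rank 1. Corank 1: A-series; mu = 4 gives A_4.

A_{4}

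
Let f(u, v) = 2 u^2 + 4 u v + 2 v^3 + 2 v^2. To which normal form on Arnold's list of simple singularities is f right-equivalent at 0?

A_2

The Hessian of f at 0 is [[4, 4], [4, 4]] with rank 1, so corank 1. A Groebner basis of the Jacobian ideal J(f) in C{u,v} is {v^2, u + v}; counting standard monomials gives mu = 2. Corank 1: A-series; mu = 2 gives A_2.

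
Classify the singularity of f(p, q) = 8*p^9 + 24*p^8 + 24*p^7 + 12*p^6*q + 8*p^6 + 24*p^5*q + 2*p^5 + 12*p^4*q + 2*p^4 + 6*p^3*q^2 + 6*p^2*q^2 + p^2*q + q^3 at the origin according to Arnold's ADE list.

The Hessian of f at 0 has rank 0. Corank 2; j^3 = q*(p^2 + q^2) splits into three distinct lines over C (the quadratic factor has nonzero discriminant), so D_4.

D_4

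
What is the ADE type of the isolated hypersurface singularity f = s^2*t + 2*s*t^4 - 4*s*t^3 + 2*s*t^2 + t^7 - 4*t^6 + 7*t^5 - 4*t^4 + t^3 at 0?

The Hessian of f at 0 is [[0, 0], [0, 0]] with rank 0, so corank 2. A Groebner basis of the Jacobian ideal J(f) in C{s,t} is {s^3 + 11*s^2/2 + 23*s*t/2 + 6*t^2, s^2*t - 7*s^2/2 - 15*s*t/2 - 4*t^2, 3*s^2/2 + s*t^2 + 7*s*t/2 + 2*t^2, s^2/2 + s*t/2 + t^3}; counting standard monomials gives mu = 6. Corank 2; j^3 = t*(s + t)^2 has shape L^2 M (L != M), so D-series; mu = 6 gives D_6.

D_6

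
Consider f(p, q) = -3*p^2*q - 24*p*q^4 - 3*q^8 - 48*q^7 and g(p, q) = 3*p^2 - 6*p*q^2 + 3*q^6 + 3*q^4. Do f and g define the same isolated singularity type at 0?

No.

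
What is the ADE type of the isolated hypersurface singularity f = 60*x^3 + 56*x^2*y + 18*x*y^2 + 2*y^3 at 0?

D_{4}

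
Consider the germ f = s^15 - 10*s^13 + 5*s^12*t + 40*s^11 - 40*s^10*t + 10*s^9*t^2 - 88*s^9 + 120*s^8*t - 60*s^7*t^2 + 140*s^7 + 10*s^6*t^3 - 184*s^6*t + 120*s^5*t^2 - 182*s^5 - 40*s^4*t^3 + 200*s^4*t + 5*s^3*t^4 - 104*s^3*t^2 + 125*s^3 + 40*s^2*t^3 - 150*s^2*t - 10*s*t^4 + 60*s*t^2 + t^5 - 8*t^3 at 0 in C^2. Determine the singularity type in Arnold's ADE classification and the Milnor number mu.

Type E_{8}, Milnor number mu = 8.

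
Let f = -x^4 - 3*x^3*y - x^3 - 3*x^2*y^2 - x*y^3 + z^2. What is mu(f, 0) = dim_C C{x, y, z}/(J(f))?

7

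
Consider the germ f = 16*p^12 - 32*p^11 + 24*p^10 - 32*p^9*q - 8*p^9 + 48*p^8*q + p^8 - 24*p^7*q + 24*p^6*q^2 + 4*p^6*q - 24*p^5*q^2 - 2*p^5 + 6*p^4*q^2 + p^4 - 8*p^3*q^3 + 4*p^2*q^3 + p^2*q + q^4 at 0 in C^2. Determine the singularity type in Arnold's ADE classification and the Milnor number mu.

Type D_5, Milnor number mu = 5.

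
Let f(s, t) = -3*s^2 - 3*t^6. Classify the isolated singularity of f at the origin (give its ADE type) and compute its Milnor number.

The Hessian of f at 0 has rank 1. Corank 1: A-series; mu = 5 gives A_5.

Type A_5, Milnor number mu = 5.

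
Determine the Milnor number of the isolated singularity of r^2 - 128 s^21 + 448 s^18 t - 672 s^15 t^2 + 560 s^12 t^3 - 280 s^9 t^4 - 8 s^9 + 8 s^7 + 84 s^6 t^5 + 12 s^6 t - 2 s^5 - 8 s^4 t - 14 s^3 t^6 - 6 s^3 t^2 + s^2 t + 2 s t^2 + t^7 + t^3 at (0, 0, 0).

The Hessian of f at 0 is [[0, 0, 0], [0, 0, 0], [0, 0, 2]] with rank 1, so corank 2. A Groebner basis of the Jacobian ideal J(f) in C{s,t,r} is {4*s^2/3 + s*t^3 + 13*s*t/6 + 5*t^2/6, -2*s^2 - 7*s*t/2 + t^4 - 3*t^2/2, s^3 - 3*s*t^2 - 2*t^3, s^2*t + 2*s*t^2 + t^3, r}; counting standard monomials gives mu = 8. Corank 2; j^3 = t*(s + t)^2 has shape L^2 M (L != M), so D-series; mu = 8 gives D_8.

8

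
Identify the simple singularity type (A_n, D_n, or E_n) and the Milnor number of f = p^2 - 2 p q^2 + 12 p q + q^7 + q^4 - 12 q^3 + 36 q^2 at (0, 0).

Type A_{6}, Milnor number mu = 6.

The Hessian of f at 0 is [[2, 12], [12, 72]] with rank 1, so corank 1. A Groebner basis of the Jacobian ideal J(f) in C{p,q} is {p^3 + 18*p^2*q + 108*p^2 + 864*p*q + 1296*p + 7776*q, -p + q^2 - 6*q}; counting standard monomials gives mu = 6. Corank 1: A-series; mu = 6 gives A_6.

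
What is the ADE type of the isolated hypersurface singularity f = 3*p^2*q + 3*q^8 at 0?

D9

The Hessian of f at 0 has rank 0. Corank 2; j^3 = 3*p^2*q has shape L^2 M (L != M), so D-series; mu = 9 gives D_9.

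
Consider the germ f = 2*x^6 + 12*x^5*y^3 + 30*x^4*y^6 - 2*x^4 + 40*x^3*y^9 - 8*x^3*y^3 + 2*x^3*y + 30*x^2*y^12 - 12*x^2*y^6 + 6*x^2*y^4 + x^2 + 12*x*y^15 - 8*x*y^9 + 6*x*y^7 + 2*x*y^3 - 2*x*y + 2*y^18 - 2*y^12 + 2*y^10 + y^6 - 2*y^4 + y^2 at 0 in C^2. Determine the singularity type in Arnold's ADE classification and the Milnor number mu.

Type A_5, Milnor number mu = 5.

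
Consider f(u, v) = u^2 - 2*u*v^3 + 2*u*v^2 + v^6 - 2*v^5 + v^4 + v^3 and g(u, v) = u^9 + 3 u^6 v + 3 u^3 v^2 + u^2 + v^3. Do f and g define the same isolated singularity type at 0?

The Hessian of f at 0 is [[2, 0], [0, 0]] with rank 1, so corank 1. A Groebner basis of the Jacobian ideal J(f) in C{u,v} is {v^2, u}; counting standard monomials gives mu = 2. Corank 1: A-series; mu = 2 gives A_2. The Hessian of g at 0 is [[2, 0], [0, 0]] with rank 1, so corank 1. A Groebner basis of the Jacobian ideal J(g) in C{u,v} is {v^2, u}; counting standard monomials gives mu = 2. Corank 1: A-series; mu = 2 gives A_2. Both have type A_2, hence right-equivalent.

Yes.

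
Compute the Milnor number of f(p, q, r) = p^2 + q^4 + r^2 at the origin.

3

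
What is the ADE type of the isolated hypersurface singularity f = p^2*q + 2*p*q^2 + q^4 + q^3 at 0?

D5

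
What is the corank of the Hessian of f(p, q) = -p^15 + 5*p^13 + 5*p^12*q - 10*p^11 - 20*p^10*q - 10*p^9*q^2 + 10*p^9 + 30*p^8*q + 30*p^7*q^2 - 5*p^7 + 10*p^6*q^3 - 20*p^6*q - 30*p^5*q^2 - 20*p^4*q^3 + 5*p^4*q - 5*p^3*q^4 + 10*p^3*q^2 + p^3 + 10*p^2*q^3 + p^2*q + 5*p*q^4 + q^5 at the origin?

Hessian at 0 has rank 0.

2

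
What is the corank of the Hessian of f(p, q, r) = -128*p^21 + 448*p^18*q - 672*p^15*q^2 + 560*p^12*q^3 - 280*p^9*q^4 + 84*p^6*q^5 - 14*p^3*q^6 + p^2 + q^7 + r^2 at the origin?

1

Hessian at 0 has rank 2.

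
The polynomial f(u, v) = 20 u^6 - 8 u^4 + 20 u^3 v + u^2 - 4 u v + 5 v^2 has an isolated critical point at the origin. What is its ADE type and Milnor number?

The Hessian of f at 0 is [[2, -4], [-4, 10]] with rank 2, so corank 0. A Groebner basis of the Jacobian ideal J(f) in C{u,v} is {u, v}; counting standard monomials gives mu = 1. Corank 0: nondegenerate Morse point, so A_1.

Type A_{1}, Milnor number mu = 1.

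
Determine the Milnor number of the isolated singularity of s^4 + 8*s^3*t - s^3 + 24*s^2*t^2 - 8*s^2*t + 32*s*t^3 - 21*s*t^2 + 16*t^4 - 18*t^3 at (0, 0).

5

The Hessian of f at 0 is [[0, 0], [0, 0]] with rank 0, so corank 2. A Groebner basis of the Jacobian ideal J(f) in C{s,t} is {s*t^2 - 3*s*t/4 - 9*t^2/4, s*t/4 + t^3 + 3*t^2/4, s^2 + 5*s*t + 6*t^2}; counting standard monomials gives mu = 5. Corank 2; j^3 = -(s + 2*t)*(s + 3*t)^2 has shape L^2 M (L != M), so D-series; mu = 5 gives D_5.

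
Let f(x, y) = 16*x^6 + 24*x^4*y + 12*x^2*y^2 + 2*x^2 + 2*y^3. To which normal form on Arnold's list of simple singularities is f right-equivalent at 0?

A_{2}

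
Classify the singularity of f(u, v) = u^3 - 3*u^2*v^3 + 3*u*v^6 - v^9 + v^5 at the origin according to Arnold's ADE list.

E_{8}

The Hessian of f at 0 has rank 0. Corank 2; j^3 = u^3 is a perfect cube, so E-series; the 5-jet and mu = 8 give E_8.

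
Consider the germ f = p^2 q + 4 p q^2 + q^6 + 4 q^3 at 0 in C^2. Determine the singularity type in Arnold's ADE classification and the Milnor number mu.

Type D_{7}, Milnor number mu = 7.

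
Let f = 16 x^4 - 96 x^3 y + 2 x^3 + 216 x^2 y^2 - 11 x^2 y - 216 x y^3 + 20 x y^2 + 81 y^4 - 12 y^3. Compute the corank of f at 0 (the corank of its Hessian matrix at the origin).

2

Hessian at 0 has rank 0.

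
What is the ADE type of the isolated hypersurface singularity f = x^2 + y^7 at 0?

A_6

The Hessian of f at 0 has rank 1. Corank 1: A-series; mu = 6 gives A_6.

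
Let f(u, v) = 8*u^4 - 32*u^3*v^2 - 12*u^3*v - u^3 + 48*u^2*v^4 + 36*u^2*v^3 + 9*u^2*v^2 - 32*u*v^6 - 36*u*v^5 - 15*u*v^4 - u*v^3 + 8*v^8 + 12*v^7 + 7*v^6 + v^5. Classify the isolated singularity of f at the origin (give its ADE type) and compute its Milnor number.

The Hessian of f at 0 has rank 0. Corank 2; j^3 = -u^3 is a perfect cube, so E-series; the 4-jet and mu = 7 give E_7.

Type E_{7}, Milnor number mu = 7.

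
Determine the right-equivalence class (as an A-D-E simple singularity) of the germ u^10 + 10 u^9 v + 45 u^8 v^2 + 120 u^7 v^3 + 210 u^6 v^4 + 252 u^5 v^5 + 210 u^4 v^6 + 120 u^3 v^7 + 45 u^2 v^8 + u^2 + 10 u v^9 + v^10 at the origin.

A9

The Hessian of f at 0 is [[2, 0], [0, 0]] with rank 1, so corank 1. A Groebner basis of the Jacobian ideal J(f) in C{u,v} is {v^9, u}; counting standard monomials gives mu = 9. Corank 1: A-series; mu = 9 gives A_9.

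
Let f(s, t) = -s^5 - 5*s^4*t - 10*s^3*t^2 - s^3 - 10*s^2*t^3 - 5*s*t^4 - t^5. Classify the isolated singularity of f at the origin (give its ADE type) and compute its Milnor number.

Type E_{8}, Milnor number mu = 8.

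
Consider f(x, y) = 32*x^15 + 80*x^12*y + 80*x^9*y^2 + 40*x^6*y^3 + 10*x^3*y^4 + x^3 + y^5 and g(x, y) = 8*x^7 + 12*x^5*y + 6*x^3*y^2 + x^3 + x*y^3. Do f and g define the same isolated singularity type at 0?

The Hessian of f at 0 has rank 0. Corank 2; j^3 = x^3 is a perfect cube, so E-series; the 5-jet and mu = 8 give E_8. The Hessian of g at 0 has rank 0. Corank 2; j^3 = x^3 is a perfect cube, so E-series; the 4-jet and mu = 7 give E_7. f is E_8 but g is E_7, hence not right-equivalent.

No.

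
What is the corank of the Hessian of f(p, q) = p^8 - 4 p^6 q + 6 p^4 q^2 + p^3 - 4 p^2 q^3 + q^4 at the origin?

2

Hessian at 0 has rank 0.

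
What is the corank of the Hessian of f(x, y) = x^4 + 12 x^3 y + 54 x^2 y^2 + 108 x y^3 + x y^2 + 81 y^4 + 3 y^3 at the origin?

2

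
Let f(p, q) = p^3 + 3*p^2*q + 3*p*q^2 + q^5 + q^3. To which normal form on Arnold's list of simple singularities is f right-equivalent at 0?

E_{8}

The Hessian of f at 0 is [[0, 0], [0, 0]] with rank 0, so corank 2. A Groebner basis of the Jacobian ideal J(f) in C{p,q} is {q^4, p^2 + 2*p*q + q^2}; counting standard monomials gives mu = 8. Corank 2; j^3 = (p + q)^3 is a perfect cube, so E-series; the 5-jet and mu = 8 give E_8.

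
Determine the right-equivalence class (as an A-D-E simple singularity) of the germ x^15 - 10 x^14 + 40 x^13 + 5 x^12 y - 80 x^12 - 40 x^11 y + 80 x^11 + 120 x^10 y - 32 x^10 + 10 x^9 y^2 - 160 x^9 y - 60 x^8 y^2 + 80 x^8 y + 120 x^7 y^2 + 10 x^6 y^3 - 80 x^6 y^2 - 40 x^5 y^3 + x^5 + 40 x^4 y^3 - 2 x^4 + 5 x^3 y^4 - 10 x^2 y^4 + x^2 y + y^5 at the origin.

The Hessian of f at 0 is [[0, 0], [0, 0]] with rank 0, so corank 2. A Groebner basis of the Jacobian ideal J(f) in C{x,y} is {x^2/5 + y^4, x^3, x*y}; counting standard monomials gives mu = 6. Corank 2; j^3 = x^2*y has shape L^2 M (L != M), so D-series; mu = 6 gives D_6.

D_6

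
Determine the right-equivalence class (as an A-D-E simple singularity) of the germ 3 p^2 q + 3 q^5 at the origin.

The Hessian of f at 0 has rank 0. Corank 2; j^3 = 3*p^2*q has shape L^2 M (L != M), so D-series; mu = 6 gives D_6.

D_{6}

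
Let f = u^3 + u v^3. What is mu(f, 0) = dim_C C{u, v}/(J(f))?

The Hessian of f at 0 is [[0, 0], [0, 0]] with rank 0, so corank 2. A Groebner basis of the Jacobian ideal J(f) in C{u,v} is {u^3, u*v^2, 3*u^2 + v^3}; counting standard monomials gives mu = 7. Corank 2; j^3 = u^3 is a perfect cube, so E-series; the 4-jet and mu = 7 give E_7.

7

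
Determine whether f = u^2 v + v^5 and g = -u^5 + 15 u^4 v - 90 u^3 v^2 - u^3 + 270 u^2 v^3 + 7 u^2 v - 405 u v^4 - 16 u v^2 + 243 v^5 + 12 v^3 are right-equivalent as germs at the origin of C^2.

The Hessian of f at 0 is [[0, 0], [0, 0]] with rank 0, so corank 2. A Groebner basis of the Jacobian ideal J(f) in C{u,v} is {u^2/5 + v^4, u^3, u*v}; counting standard monomials gives mu = 6. Corank 2; j^3 = u^2*v has shape L^2 M (L != M), so D-series; mu = 6 gives D_6. The Hessian of g at 0 is [[0, 0], [0, 0]] with rank 0, so corank 2. A Groebner basis of the Jacobian ideal J(g) in C{u,v} is {u*v/5 + v^4 - 2*v^2/5, u*v^2 - 2*v^3, u^2 - 5*u*v + 6*v^2}; counting standard monomials gives mu = 6. Corank 2; j^3 = -(u - 3*v)*(u - 2*v)^2 has shape L^2 M (L != M), so D-series; mu = 6 gives D_6. Both have type D_6, hence right-equivalent.

Yes.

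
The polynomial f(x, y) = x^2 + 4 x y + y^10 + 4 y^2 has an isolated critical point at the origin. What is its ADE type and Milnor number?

The Hessian of f at 0 is [[2, 4], [4, 8]] with rank 1, so corank 1. A Groebner basis of the Jacobian ideal J(f) in C{x,y} is {y^9, x + 2*y}; counting standard monomials gives mu = 9. Corank 1: A-series; mu = 9 gives A_9.

Type A_9, Milnor number mu = 9.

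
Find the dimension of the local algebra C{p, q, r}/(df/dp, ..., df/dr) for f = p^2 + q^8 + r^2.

7

The Hessian of f at 0 has rank 2. Corank 1: A-series; mu = 7 gives A_7.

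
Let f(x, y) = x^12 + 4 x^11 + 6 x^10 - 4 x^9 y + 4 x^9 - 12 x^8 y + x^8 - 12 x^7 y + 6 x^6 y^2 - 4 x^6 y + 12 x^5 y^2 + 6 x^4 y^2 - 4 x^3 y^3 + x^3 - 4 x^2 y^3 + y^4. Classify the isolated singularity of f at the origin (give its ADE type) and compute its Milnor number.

The Hessian of f at 0 is [[0, 0], [0, 0]] with rank 0, so corank 2. A Groebner basis of the Jacobian ideal J(f) in C{x,y} is {y^3, x^2}; counting standard monomials gives mu = 6. Corank 2; j^3 = x^3 is a perfect cube, so E-series; the 4-jet and mu = 6 give E_6.

Type E_{6}, Milnor number mu = 6.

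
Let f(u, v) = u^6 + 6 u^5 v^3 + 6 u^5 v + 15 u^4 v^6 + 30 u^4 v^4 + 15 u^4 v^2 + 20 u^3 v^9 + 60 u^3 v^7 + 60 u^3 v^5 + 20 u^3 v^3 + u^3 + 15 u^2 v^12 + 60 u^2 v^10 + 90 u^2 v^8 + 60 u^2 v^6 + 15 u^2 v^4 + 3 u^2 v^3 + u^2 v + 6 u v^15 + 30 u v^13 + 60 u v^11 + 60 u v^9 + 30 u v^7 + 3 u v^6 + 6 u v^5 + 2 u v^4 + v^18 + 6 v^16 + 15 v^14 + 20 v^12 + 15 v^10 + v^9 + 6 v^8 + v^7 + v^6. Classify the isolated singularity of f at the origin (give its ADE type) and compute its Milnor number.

Type D_{7}, Milnor number mu = 7.

The Hessian of f at 0 has rank 0. Corank 2; j^3 = u^2*(u + v) has shape L^2 M (L != M), so D-series; mu = 7 gives D_7.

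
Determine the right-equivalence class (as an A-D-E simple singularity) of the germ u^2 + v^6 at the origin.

The Hessian of f at 0 has rank 1. Corank 1: A-series; mu = 5 gives A_5.

A_{5}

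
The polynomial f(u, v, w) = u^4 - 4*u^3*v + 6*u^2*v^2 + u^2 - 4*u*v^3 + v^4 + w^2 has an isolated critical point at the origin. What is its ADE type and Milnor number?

The Hessian of f at 0 has rank 2. Corank 1: A-series; mu = 3 gives A_3.

Type A_3, Milnor number mu = 3.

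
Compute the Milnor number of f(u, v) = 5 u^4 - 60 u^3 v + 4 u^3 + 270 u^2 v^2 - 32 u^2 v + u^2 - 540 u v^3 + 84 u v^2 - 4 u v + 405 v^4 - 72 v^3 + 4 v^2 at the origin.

The Hessian of f at 0 has rank 1. Corank 1: A-series; mu = 3 gives A_3.

3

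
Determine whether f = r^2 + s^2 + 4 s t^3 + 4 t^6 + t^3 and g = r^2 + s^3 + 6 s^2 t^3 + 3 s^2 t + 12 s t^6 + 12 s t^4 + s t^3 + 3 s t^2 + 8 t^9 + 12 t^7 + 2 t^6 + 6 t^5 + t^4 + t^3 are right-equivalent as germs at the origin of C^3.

No.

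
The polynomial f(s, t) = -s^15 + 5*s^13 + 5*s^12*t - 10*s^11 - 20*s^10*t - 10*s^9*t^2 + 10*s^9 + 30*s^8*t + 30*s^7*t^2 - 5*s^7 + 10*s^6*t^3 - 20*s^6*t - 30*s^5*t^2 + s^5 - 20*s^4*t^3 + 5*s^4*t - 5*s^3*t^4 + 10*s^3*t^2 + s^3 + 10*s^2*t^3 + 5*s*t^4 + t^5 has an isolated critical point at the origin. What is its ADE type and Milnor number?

The Hessian of f at 0 has rank 0. Corank 2; j^3 = s^3 is a perfect cube, so E-series; the 5-jet and mu = 8 give E_8.

Type E8, Milnor number mu = 8.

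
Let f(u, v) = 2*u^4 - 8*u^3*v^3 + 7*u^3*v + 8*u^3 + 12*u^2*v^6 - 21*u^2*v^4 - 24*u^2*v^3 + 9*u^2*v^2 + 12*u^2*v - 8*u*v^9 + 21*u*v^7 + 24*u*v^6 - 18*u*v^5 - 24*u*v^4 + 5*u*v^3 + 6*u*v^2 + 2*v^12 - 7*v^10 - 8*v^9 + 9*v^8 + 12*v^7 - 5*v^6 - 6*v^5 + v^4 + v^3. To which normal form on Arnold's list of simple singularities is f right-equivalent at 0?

The Hessian of f at 0 is [[0, 0], [0, 0]] with rank 0, so corank 2. A Groebner basis of the Jacobian ideal J(f) in C{u,v} is {768*u^2 + 768*u*v + v^4 + 8*v^3 + 192*v^2, u^3 + 36*u^2 + 36*u*v + v^3/2 + 9*v^2, u^2*v - 40*u^2 - 40*u*v - 2*v^3/3 - 10*v^2, 32*u^2 + u*v^2 + 32*u*v + 5*v^3/6 + 8*v^2}; counting standard monomials gives mu = 7. Corank 2; j^3 = (2*u + v)^3 is a perfect cube, so E-series; the 4-jet and mu = 7 give E_7.

E7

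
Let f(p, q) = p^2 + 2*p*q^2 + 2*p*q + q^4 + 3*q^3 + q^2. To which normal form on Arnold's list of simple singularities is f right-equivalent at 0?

A_{2}

The Hessian of f at 0 is [[2, 2], [2, 2]] with rank 1, so corank 1. A Groebner basis of the Jacobian ideal J(f) in C{p,q} is {q^2, p + q}; counting standard monomials gives mu = 2. Corank 1: A-series; mu = 2 gives A_2.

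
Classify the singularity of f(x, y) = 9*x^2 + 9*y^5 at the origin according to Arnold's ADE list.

The Hessian of f at 0 is [[18, 0], [0, 0]] with rank 1, so corank 1. A Groebner basis of the Jacobian ideal J(f) in C{x,y} is {y^4, x}; counting standard monomials gives mu = 4. Corank 1: A-series; mu = 4 gives A_4.

A_4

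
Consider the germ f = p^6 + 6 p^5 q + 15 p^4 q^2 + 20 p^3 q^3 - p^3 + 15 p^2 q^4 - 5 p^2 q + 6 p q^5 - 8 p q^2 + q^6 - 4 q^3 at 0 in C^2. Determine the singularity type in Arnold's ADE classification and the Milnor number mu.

Type D_7, Milnor number mu = 7.

The Hessian of f at 0 is [[0, 0], [0, 0]] with rank 0, so corank 2. A Groebner basis of the Jacobian ideal J(f) in C{p,q} is {p*q/6 + q^5 + q^2/3, p*q^2 + 2*q^3, p^2 + 3*p*q + 2*q^2}; counting standard monomials gives mu = 7. Corank 2; j^3 = -(p + q)*(p + 2*q)^2 has shape L^2 M (L != M), so D-series; mu = 7 gives D_7.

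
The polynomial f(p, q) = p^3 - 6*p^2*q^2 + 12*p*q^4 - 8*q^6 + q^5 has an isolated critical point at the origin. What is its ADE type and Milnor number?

The Hessian of f at 0 is [[0, 0], [0, 0]] with rank 0, so corank 2. A Groebner basis of the Jacobian ideal J(f) in C{p,q} is {q^4, p^3, -p^2/4 + p*q^2}; counting standard monomials gives mu = 8. Corank 2; j^3 = p^3 is a perfect cube, so E-series; the 5-jet and mu = 8 give E_8.

Type E_{8}, Milnor number mu = 8.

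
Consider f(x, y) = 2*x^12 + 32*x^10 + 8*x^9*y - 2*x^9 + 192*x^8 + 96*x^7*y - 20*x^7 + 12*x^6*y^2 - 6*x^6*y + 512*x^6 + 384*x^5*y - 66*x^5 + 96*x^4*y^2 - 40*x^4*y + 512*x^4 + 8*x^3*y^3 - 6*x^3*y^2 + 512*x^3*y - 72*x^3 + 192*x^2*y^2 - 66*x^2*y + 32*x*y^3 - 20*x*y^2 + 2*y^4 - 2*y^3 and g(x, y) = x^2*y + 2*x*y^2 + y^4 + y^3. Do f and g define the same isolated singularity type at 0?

The Hessian of f at 0 has rank 0. Corank 2; j^3 = -2*(3*x + y)^2*(4*x + y) has shape L^2 M (L != M), so D-series; mu = 5 gives D_5. The Hessian of g at 0 has rank 0. Corank 2; j^3 = y*(x + y)^2 has shape L^2 M (L != M), so D-series; mu = 5 gives D_5. Both have type D_5, hence right-equivalent.

Yes.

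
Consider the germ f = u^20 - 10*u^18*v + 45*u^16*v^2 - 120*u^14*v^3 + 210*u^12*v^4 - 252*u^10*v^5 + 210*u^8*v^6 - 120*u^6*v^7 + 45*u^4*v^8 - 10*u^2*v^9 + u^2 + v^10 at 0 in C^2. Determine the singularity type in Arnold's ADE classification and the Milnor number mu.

The Hessian of f at 0 has rank 1. Corank 1: A-series; mu = 9 gives A_9.

Type A_{9}, Milnor number mu = 9.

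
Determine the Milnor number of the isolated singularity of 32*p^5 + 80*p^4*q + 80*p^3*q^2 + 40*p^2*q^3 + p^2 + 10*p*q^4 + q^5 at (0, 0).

4

The Hessian of f at 0 is [[2, 0], [0, 0]] with rank 1, so corank 1. A Groebner basis of the Jacobian ideal J(f) in C{p,q} is {q^4, p}; counting standard monomials gives mu = 4. Corank 1: A-series; mu = 4 gives A_4.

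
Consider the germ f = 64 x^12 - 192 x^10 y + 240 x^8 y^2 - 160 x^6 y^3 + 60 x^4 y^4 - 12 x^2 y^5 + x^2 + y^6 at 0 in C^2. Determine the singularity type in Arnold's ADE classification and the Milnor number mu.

Type A5, Milnor number mu = 5.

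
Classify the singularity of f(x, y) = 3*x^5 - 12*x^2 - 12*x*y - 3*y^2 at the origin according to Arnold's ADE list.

A4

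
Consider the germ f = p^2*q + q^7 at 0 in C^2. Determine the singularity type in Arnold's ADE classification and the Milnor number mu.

Type D_{8}, Milnor number mu = 8.

The Hessian of f at 0 has rank 0. Corank 2; j^3 = p^2*q has shape L^2 M (L != M), so D-series; mu = 8 gives D_8.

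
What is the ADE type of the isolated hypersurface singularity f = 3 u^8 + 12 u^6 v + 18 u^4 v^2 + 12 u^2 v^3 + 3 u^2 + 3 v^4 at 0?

The Hessian of f at 0 is [[6, 0], [0, 0]] with rank 1, so corank 1. A Groebner basis of the Jacobian ideal J(f) in C{u,v} is {v^3, u}; counting standard monomials gives mu = 3. Corank 1: A-series; mu = 3 gives A_3.

A_3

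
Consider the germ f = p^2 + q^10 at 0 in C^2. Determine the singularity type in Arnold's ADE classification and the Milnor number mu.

Type A_9, Milnor number mu = 9.

The Hessian of f at 0 is [[2, 0], [0, 0]] with rank 1, so corank 1. A Groebner basis of the Jacobian ideal J(f) in C{p,q} is {q^9, p}; counting standard monomials gives mu = 9. Corank 1: A-series; mu = 9 gives A_9.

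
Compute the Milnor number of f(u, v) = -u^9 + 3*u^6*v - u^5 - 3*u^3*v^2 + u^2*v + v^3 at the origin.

4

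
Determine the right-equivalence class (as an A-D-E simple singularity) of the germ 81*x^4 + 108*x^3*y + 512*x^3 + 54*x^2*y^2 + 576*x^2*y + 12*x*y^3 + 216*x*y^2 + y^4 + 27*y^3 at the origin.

E6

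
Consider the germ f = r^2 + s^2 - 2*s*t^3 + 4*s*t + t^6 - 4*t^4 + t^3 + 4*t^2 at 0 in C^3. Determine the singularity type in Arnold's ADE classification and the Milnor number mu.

Type A_2, Milnor number mu = 2.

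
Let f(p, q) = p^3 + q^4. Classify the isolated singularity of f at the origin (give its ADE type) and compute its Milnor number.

The Hessian of f at 0 has rank 0. Corank 2; j^3 = p^3 is a perfect cube, so E-series; the 4-jet and mu = 6 give E_6.

Type E6, Milnor number mu = 6.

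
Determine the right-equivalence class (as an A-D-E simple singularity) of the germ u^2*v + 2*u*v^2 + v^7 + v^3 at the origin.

The Hessian of f at 0 has rank 0. Corank 2; j^3 = v*(u + v)^2 has shape L^2 M (L != M), so D-series; mu = 8 gives D_8.

D8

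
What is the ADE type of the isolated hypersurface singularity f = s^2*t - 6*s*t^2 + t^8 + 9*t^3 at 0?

D_9

The Hessian of f at 0 has rank 0. Corank 2; j^3 = t*(s - 3*t)^2 has shape L^2 M (L != M), so D-series; mu = 9 gives D_9.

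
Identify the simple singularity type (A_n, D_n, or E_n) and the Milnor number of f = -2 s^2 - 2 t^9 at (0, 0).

The Hessian of f at 0 has rank 1. Corank 1: A-series; mu = 8 gives A_8.

Type A_8, Milnor number mu = 8.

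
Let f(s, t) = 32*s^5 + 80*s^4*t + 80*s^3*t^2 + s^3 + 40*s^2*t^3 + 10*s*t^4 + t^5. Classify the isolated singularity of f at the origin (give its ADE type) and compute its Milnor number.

Type E_{8}, Milnor number mu = 8.

The Hessian of f at 0 has rank 0. Corank 2; j^3 = s^3 is a perfect cube, so E-series; the 5-jet and mu = 8 give E_8.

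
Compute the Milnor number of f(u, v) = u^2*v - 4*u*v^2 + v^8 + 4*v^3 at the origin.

9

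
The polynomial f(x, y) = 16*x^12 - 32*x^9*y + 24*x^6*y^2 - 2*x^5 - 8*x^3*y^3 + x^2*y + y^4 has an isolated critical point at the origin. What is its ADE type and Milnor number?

Type D5, Milnor number mu = 5.

The Hessian of f at 0 has rank 0. Corank 2; j^3 = x^2*y has shape L^2 M (L != M), so D-series; mu = 5 gives D_5.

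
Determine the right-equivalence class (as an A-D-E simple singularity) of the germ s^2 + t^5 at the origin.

A4

The Hessian of f at 0 is [[2, 0], [0, 0]] with rank 1, so corank 1. A Groebner basis of the Jacobian ideal J(f) in C{s,t} is {t^4, s}; counting standard monomials gives mu = 4. Corank 1: A-series; mu = 4 gives A_4.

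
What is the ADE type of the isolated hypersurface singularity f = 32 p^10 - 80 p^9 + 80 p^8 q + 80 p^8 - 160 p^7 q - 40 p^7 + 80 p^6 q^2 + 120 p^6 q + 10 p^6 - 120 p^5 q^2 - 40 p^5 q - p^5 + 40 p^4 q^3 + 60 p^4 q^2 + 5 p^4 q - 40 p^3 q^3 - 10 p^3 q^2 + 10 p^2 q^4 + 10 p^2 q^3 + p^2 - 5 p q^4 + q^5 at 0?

The Hessian of f at 0 has rank 1. Corank 1: A-series; mu = 4 gives A_4.

A_4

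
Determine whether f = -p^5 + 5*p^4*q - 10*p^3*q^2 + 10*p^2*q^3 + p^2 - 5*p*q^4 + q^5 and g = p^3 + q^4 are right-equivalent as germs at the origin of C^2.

No.

The Hessian of f at 0 has rank 1. Corank 1: A-series; mu = 4 gives A_4. The Hessian of g at 0 has rank 0. Corank 2; j^3 = p^3 is a perfect cube, so E-series; the 4-jet and mu = 6 give E_6. f is A_4 but g is E_6, hence not right-equivalent.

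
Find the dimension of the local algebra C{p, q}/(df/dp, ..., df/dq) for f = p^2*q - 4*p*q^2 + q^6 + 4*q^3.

The Hessian of f at 0 has rank 0. Corank 2; j^3 = q*(p - 2*q)^2 has shape L^2 M (L != M), so D-series; mu = 7 gives D_7.

7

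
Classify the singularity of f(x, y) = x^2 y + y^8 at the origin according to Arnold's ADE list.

The Hessian of f at 0 has rank 0. Corank 2; j^3 = x^2*y has shape L^2 M (L != M), so D-series; mu = 9 gives D_9.

D_{9}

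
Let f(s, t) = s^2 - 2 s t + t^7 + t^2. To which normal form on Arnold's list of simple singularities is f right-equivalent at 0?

The Hessian of f at 0 is [[2, -2], [-2, 2]] with rank 1, so corank 1. A Groebner basis of the Jacobian ideal J(f) in C{s,t} is {t^6, s - t}; counting standard monomials gives mu = 6. Corank 1: A-series; mu = 6 gives A_6.

A6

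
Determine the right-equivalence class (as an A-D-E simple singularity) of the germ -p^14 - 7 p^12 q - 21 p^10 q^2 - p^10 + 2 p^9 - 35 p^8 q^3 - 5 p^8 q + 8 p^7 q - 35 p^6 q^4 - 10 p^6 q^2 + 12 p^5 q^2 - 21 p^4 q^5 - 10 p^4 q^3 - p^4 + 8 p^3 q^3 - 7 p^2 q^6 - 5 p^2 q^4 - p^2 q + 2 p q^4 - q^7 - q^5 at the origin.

D6

The Hessian of f at 0 is [[0, 0], [0, 0]] with rank 0, so corank 2. A Groebner basis of the Jacobian ideal J(f) in C{p,q} is {-p*q + q^4, p*q^2, p^2 + 5*p*q}; counting standard monomials gives mu = 6. Corank 2; j^3 = -p^2*q has shape L^2 M (L != M), so D-series; mu = 6 gives D_6.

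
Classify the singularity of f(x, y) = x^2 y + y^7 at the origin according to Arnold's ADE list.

D_8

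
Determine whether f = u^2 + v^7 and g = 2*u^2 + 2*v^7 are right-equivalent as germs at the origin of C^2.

Yes.

The Hessian of f at 0 is [[2, 0], [0, 0]] with rank 1, so corank 1. A Groebner basis of the Jacobian ideal J(f) in C{u,v} is {v^6, u}; counting standard monomials gives mu = 6. Corank 1: A-series; mu = 6 gives A_6. The Hessian of g at 0 is [[4, 0], [0, 0]] with rank 1, so corank 1. A Groebner basis of the Jacobian ideal J(g) in C{u,v} is {v^6, u}; counting standard monomials gives mu = 6. Corank 1: A-series; mu = 6 gives A_6. Both have type A_6, hence right-equivalent.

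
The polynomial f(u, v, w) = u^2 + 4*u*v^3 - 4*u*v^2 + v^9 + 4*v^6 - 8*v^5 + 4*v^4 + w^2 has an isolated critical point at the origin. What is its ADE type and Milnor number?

Type A8, Milnor number mu = 8.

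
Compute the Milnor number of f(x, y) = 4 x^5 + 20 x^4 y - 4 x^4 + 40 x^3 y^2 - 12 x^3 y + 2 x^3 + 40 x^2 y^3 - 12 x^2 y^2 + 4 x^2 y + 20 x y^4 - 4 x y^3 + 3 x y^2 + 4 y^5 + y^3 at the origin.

4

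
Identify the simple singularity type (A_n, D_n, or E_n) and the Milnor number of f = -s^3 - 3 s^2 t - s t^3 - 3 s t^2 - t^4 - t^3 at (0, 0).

Type E7, Milnor number mu = 7.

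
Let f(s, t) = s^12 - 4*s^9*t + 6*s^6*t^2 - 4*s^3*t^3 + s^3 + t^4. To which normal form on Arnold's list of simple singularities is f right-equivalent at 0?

E_{6}

The Hessian of f at 0 has rank 0. Corank 2; j^3 = s^3 is a perfect cube, so E-series; the 4-jet and mu = 6 give E_6.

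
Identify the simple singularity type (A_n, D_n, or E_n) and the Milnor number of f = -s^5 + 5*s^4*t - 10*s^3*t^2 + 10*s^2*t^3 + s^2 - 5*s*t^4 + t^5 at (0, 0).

Type A_4, Milnor number mu = 4.

The Hessian of f at 0 has rank 1. Corank 1: A-series; mu = 4 gives A_4.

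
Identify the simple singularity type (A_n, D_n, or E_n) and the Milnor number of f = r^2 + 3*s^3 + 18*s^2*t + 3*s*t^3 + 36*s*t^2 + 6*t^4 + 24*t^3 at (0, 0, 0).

Type E_{7}, Milnor number mu = 7.

The Hessian of f at 0 is [[0, 0, 0], [0, 0, 0], [0, 0, 2]] with rank 1, so corank 2. A Groebner basis of the Jacobian ideal J(f) in C{s,t,r} is {s^3 + 6*s^2*t + 48*s^2 + 192*s*t + 192*t^2, -6*s^2 + s*t^2 - 24*s*t - 24*t^2, 3*s^2 + 12*s*t + t^3 + 12*t^2, r}; counting standard monomials gives mu = 7. Corank 2; j^3 = 3*(s + 2*t)^3 is a perfect cube, so E-series; the 4-jet and mu = 7 give E_7.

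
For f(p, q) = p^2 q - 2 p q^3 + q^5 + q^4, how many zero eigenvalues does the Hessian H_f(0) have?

2

The Hessian at 0 is [[0, 0], [0, 0]] of rank 0; hence corank 2.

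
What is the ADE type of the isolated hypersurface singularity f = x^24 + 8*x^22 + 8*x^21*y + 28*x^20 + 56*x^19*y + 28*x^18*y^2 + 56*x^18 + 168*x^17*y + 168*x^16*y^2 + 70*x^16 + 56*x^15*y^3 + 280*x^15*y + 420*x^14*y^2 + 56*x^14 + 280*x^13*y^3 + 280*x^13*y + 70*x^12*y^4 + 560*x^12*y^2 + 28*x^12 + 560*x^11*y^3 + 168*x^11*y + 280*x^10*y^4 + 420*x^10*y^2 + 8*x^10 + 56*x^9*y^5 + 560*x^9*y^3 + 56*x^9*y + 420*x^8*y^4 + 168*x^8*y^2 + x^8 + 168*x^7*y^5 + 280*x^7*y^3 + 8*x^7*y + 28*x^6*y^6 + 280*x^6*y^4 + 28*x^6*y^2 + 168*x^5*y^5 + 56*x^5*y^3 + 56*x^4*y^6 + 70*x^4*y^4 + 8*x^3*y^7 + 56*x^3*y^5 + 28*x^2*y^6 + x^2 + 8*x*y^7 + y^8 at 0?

A_{7}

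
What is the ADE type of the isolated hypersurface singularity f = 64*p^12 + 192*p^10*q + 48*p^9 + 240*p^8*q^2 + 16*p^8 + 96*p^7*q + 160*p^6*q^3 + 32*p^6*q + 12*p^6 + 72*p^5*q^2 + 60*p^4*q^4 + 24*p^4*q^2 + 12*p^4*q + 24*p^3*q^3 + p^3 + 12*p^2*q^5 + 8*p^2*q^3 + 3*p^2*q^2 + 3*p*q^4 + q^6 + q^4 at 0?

E6

The Hessian of f at 0 has rank 0. Corank 2; j^3 = p^3 is a perfect cube, so E-series; the 4-jet and mu = 6 give E_6.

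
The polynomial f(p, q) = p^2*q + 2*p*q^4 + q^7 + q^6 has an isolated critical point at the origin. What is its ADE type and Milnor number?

Type D_{7}, Milnor number mu = 7.

The Hessian of f at 0 is [[0, 0], [0, 0]] with rank 0, so corank 2. A Groebner basis of the Jacobian ideal J(f) in C{p,q} is {p*q + q^4, p^3, p^2*q, -p^2/6 + p*q^2}; counting standard monomials gives mu = 7. Corank 2; j^3 = p^2*q has shape L^2 M (L != M), so D-series; mu = 7 gives D_7.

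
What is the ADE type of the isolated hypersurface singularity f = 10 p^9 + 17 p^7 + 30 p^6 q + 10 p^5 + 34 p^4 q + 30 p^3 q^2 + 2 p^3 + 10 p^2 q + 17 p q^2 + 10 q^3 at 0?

D_{4}

The Hessian of f at 0 has rank 0. Corank 2; j^3 = (p + 2*q)*(2*p^2 + 6*p*q + 5*q^2) splits into three distinct lines over C (the quadratic factor has nonzero discriminant), so D_4.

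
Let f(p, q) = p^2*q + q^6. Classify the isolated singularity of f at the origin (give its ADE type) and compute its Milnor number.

The Hessian of f at 0 has rank 0. Corank 2; j^3 = p^2*q has shape L^2 M (L != M), so D-series; mu = 7 gives D_7.

Type D7, Milnor number mu = 7.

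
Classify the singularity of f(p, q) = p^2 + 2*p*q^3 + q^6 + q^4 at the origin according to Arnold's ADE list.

A3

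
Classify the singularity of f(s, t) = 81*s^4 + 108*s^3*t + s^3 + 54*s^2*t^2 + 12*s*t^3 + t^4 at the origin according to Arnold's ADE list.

E_{6}

The Hessian of f at 0 has rank 0. Corank 2; j^3 = s^3 is a perfect cube, so E-series; the 4-jet and mu = 6 give E_6.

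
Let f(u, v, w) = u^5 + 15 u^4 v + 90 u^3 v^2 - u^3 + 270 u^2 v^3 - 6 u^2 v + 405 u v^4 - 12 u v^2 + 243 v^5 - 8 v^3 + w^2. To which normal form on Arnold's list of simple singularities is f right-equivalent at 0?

The Hessian of f at 0 is [[0, 0, 0], [0, 0, 0], [0, 0, 2]] with rank 1, so corank 2. A Groebner basis of the Jacobian ideal J(f) in C{u,v,w} is {v^5, u*v^3 + 9*v^4/4, u^2 + 4*u*v + 4*v^2, w}; counting standard monomials gives mu = 8. Corank 2; j^3 = -(u + 2*v)^3 is a perfect cube, so E-series; the 5-jet and mu = 8 give E_8.

E_{8}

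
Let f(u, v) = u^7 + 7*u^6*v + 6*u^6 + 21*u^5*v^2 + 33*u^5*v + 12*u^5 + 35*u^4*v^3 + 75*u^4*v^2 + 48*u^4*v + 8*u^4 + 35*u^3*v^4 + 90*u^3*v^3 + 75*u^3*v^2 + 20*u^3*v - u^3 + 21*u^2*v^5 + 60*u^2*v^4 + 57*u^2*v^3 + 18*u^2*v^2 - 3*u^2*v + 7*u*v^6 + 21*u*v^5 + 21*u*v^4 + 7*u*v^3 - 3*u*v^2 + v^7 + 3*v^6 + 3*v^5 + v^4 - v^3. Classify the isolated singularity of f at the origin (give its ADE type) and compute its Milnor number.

The Hessian of f at 0 has rank 0. Corank 2; j^3 = -(u + v)^3 is a perfect cube, so E-series; the 4-jet and mu = 7 give E_7.

Type E7, Milnor number mu = 7.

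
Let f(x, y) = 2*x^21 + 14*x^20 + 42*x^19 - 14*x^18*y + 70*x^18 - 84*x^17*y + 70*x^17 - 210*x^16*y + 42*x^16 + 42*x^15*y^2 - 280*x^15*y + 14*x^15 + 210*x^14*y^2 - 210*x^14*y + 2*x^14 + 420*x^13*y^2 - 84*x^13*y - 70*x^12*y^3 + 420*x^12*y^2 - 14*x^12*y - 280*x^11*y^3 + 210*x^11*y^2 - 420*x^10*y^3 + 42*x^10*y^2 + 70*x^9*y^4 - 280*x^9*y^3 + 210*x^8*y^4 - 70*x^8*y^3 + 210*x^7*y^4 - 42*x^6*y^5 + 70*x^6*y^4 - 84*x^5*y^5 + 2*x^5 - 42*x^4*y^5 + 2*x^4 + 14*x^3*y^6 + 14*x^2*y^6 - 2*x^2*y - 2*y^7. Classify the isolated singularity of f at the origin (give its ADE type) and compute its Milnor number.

Type D_{8}, Milnor number mu = 8.

The Hessian of f at 0 has rank 0. Corank 2; j^3 = -2*x^2*y has shape L^2 M (L != M), so D-series; mu = 8 gives D_8.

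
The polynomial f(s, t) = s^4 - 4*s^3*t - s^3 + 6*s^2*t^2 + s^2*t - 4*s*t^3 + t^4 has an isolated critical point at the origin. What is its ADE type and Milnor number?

Type D_{5}, Milnor number mu = 5.

The Hessian of f at 0 has rank 0. Corank 2; j^3 = -s^2*(s - t) has shape L^2 M (L != M), so D-series; mu = 5 gives D_5.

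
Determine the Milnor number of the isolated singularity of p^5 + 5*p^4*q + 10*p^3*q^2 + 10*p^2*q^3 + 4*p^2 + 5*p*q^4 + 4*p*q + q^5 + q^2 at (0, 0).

4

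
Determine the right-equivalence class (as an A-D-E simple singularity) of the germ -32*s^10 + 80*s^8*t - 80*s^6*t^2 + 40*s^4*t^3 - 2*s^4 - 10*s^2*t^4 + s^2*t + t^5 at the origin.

The Hessian of f at 0 has rank 0. Corank 2; j^3 = s^2*t has shape L^2 M (L != M), so D-series; mu = 6 gives D_6.

D_6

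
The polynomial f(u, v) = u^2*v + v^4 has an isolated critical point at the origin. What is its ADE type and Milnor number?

Type D5, Milnor number mu = 5.

The Hessian of f at 0 has rank 0. Corank 2; j^3 = u^2*v has shape L^2 M (L != M), so D-series; mu = 5 gives D_5.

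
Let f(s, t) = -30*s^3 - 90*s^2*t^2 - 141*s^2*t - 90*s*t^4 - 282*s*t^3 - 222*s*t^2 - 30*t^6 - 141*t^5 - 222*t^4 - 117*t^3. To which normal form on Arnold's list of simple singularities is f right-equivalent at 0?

The Hessian of f at 0 has rank 0. Corank 2; j^3 = -3*(2*s + 3*t)*(5*s^2 + 16*s*t + 13*t^2) splits into three distinct lines over C (the quadratic factor has nonzero discriminant), so D_4.

D4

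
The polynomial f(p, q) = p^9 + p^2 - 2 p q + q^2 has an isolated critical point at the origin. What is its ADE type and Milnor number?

Type A_{8}, Milnor number mu = 8.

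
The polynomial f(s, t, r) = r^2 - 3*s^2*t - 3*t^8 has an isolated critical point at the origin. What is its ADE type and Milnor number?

Type D_9, Milnor number mu = 9.

The Hessian of f at 0 is [[0, 0, 0], [0, 0, 0], [0, 0, 2]] with rank 1, so corank 2. A Groebner basis of the Jacobian ideal J(f) in C{s,t,r} is {s^2/8 + t^7, s^3, s*t, r}; counting standard monomials gives mu = 9. Corank 2; j^3 = -3*s^2*t has shape L^2 M (L != M), so D-series; mu = 9 gives D_9.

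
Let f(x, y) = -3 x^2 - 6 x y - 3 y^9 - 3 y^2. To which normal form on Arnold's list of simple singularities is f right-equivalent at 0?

A_8

The Hessian of f at 0 is [[-6, -6], [-6, -6]] with rank 1, so corank 1. A Groebner basis of the Jacobian ideal J(f) in C{x,y} is {y^8, x + y}; counting standard monomials gives mu = 8. Corank 1: A-series; mu = 8 gives A_8.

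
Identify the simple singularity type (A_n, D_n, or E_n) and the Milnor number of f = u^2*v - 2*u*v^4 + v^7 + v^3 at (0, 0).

Type D_4, Milnor number mu = 4.

The Hessian of f at 0 is [[0, 0], [0, 0]] with rank 0, so corank 2. A Groebner basis of the Jacobian ideal J(f) in C{u,v} is {v^3, u^2 + 3*v^2, u*v}; counting standard monomials gives mu = 4. Corank 2; j^3 = v*(u^2 + v^2) splits into three distinct lines over C (the quadratic factor has nonzero discriminant), so D_4.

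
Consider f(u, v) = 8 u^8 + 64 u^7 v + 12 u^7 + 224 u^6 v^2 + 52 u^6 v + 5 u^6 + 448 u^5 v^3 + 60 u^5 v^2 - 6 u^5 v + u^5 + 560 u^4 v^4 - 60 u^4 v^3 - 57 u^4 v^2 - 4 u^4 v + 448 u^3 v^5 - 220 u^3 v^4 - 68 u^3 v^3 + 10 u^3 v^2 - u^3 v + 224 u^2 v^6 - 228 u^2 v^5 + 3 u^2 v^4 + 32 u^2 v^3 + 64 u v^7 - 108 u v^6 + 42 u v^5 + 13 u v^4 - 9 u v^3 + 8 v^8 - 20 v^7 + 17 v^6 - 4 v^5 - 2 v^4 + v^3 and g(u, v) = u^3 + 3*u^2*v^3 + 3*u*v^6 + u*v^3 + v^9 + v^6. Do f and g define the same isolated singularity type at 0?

Yes.

The Hessian of f at 0 has rank 0. Corank 2; j^3 = v^3 is a perfect cube, so E-series; the 4-jet and mu = 7 give E_7. The Hessian of g at 0 has rank 0. Corank 2; j^3 = u^3 is a perfect cube, so E-series; the 4-jet and mu = 7 give E_7. Both have type E_7, hence right-equivalent.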